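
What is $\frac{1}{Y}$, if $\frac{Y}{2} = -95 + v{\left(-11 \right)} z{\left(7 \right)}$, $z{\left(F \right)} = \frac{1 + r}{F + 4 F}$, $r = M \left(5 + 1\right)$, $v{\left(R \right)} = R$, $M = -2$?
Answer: $- \frac{35}{6408} \approx -0.0054619$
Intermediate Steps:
$r = -12$ ($r = - 2 \left(5 + 1\right) = \left(-2\right) 6 = -12$)
$z{\left(F \right)} = - \frac{11}{5 F}$ ($z{\left(F \right)} = \frac{1 - 12}{F + 4 F} = - \frac{11}{5 F}$)
$Y = - \frac{6408}{35}$ ($Y = 2 \left(-95 - 11 \left(- \frac{11}{5 \cdot 7}\right)\right) = 2 \left(-95 - 11 \left(\left(- \frac{11}{5}\right) \frac{1}{7}\right)\right) = 2 \left(-95 - - \frac{121}{35}\right) = 2 \left(-95 + \frac{121}{35}\right) = 2 \left(- \frac{3204}{35}\right) = - \frac{6408}{35} \approx -183.09$)
$\frac{1}{Y} = \frac{1}{- \frac{6408}{35}} = - \frac{35}{6408}$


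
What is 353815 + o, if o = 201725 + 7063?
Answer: 562603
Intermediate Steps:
o = 208788
353815 + o = 353815 + 208788 = 562603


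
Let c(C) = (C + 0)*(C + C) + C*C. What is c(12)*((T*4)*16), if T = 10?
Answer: 276480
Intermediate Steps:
c(C) = 3*C**2 (c(C) = C*(2*C) + C**2 = 2*C**2 + C**2 = 3*C**2)
c(12)*((T*4)*16) = (3*12**2)*((10*4)*16) = (3*144)*(40*16) = 432*640 = 276480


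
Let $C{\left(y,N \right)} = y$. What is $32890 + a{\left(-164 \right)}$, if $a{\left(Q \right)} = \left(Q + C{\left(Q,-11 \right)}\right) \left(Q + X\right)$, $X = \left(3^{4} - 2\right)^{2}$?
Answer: $-1960366$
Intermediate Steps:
$X = 6241$ ($X = \left(81 - 2\right)^{2} = 79^{2} = 6241$)
$a{\left(Q \right)} = 2 Q \left(6241 + Q\right)$ ($a{\left(Q \right)} = \left(Q + Q\right) \left(Q + 6241\right) = 2 Q \left(6241 + Q\right)$)
$32890 + a{\left(-164 \right)} = 32890 + 2 \left(-164\right) \left(6241 - 164\right) = 32890 + 2 \left(-164\right) 6077 = 32890 - 1993256 = -1960366$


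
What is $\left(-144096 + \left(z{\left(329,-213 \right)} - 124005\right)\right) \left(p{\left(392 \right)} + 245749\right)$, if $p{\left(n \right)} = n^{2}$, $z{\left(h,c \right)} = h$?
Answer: $-106951617836$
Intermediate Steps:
$\left(-144096 + \left(z{\left(329,-213 \right)} - 124005\right)\right) \left(p{\left(392 \right)} + 245749\right) = \left(-144096 + \left(329 - 124005\right)\right) \left(392^{2} + 245749\right) = \left(-144096 - 123676\right) \left(153664 + 245749\right) = \left(-267772\right) 399413 = -106951617836$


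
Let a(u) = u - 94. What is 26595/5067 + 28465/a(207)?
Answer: 16359710/63619 ≈ 257.15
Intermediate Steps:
a(u) = -94 + u
26595/5067 + 28465/a(207) = 26595/5067 + 28465/(-94 + 207) = 26595*(1/5067) + 28465/113 = 2955/563 + 28465*(1/113) = 2955/563 + 28465/113 = 16359710/63619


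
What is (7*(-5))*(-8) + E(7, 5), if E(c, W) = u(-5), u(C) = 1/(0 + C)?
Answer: 1399/5 ≈ 279.80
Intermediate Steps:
u(C) = 1/C
E(c, W) = -⅕ (E(c, W) = 1/(-5) = -⅕)
(7*(-5))*(-8) + E(7, 5) = (7*(-5))*(-8) - ⅕ = -35*(-8) - ⅕ = 280 - ⅕ = 1399/5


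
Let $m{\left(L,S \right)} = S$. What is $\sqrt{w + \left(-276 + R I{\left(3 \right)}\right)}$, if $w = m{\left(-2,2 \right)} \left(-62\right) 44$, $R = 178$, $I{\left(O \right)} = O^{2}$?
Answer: $i \sqrt{4130} \approx 64.265 i$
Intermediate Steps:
$w = -5456$ ($w = 2 \left(-62\right) 44 = \left(-124\right) 44 = -5456$)
$\sqrt{w + \left(-276 + R I{\left(3 \right)}\right)} = \sqrt{-5456 - \left(276 - 178 \cdot 3^{2}\right)} = \sqrt{-5456 + \left(-276 + 178 \cdot 9\right)} = \sqrt{-5456 + \left(-276 + 1602\right)} = \sqrt{-5456 + 1326} = \sqrt{-4130} = i \sqrt{4130}$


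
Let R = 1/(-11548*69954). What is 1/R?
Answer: -807828792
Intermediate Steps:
R = -1/807828792 (R = -1/11548*1/69954 = -1/807828792 ≈ -1.2379e-9)
1/R = 1/(-1/807828792) = -807828792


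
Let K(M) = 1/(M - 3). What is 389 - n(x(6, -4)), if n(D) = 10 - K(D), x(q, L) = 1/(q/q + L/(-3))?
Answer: 6815/18 ≈ 378.61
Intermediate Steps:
K(M) = 1/(-3 + M)
x(q, L) = 1/(1 - L/3) (x(q, L) = 1/(1 + L*(-⅓)) = 1/(1 - L/3))
n(D) = 10 - 1/(-3 + D)
389 - n(x(6, -4)) = 389 - (-31 + 10*(-3/(-3 - 4)))/(-3 - 3/(-3 - 4)) = 389 - (-31 + 10*(-3/(-7)))/(-3 - 3/(-7)) = 389 - (-31 + 10*(-3*(-⅐)))/(-3 - 3*(-⅐)) = 389 - (-31 + 10*(3/7))/(-3 + 3/7) = 389 - (-31 + 30/7)/(-18/7) = 389 - (-7)*(-187)/(18*7) = 389 - 1*187/18 = 389 - 187/18 = 6815/18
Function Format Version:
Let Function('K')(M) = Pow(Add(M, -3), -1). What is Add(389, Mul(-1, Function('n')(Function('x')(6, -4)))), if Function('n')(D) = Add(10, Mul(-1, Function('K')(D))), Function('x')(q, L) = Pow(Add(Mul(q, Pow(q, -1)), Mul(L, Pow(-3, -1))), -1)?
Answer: Rational(6815, 18) ≈ 378.61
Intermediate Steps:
Function('K')(M) = Pow(Add(-3, M), -1)
Function('x')(q, L) = Pow(Add(1, Mul(Rational(-1, 3), L)), -1) (Function('x')(q, L) = Pow(Add(1, Mul(L, Rational(-1, 3))), -1) = Pow(Add(1, Mul(Rational(-1, 3), L)), -1))
Function('n')(D) = Add(10, Mul(-1, Pow(Add(-3, D), -1)))
Add(389, Mul(-1, Function('n')(Function('x')(6, -4)))) = Add(389, Mul(-1, Mul(Pow(Add(-3, Mul(-3, Pow(Add(-3, -4), -1))), -1), Add(-31, Mul(10, Mul(-3, Pow(Add(-3, -4), -1))))))) = Add(389, Mul(-1, Mul(Pow(Add(-3, Mul(-3, Pow(-7, -1))), -1), Add(-31, Mul(10, Mul(-3, Pow(-7, -1))))))) = Add(389, Mul(-1, Mul(Pow(Add(-3, Mul(-3, Rational(-1, 7))), -1), Add(-31, Mul(10, Mul(-3, Rational(-1, 7))))))) = Add(389, Mul(-1, Mul(Pow(Add(-3, Rational(3, 7)), -1), Add(-31, Mul(10, Rational(3, 7)))))) = Add(389, Mul(-1, Mul(Pow(Rational(-18, 7), -1), Add(-31, Rational(30, 7))))) = Add(389, Mul(-1, Mul(Rational(-7, 18), Rational(-187, 7)))) = Add(389, Mul(-1, Rational(187, 18))) = Add(389, Rational(-187, 18)) = Rational(6815, 18)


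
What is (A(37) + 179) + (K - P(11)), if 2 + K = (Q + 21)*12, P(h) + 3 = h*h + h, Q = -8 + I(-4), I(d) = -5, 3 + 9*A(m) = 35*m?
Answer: 2588/9 ≈ 287.56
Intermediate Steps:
A(m) = -1/3 + 35*m/9 (A(m) = -1/3 + (35*m)/9 = -1/3 + 35*m/9)
Q = -13 (Q = -8 - 5 = -13)
P(h) = -3 + h + h**2 (P(h) = -3 + (h*h + h) = -3 + (h**2 + h) = -3 + (h + h**2) = -3 + h + h**2)
K = 94 (K = -2 + (-13 + 21)*12 = -2 + 8*12 = -2 + 96 = 94)
(A(37) + 179) + (K - P(11)) = ((-1/3 + (35/9)*37) + 179) + (94 - (-3 + 11 + 11**2)) = ((-1/3 + 1295/9) + 179) + (94 - (-3 + 11 + 121)) = (1292/9 + 179) + (94 - 1*129) = 2903/9 + (94 - 129) = 2903/9 - 35 = 2588/9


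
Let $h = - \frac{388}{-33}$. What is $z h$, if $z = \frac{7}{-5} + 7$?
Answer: $\frac{10864}{165} \approx 65.842$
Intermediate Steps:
$h = \frac{388}{33}$ ($h = \left(-388\right) \left(- \frac{1}{33}\right) = \frac{388}{33} \approx 11.758$)
$z = \frac{28}{5}$ ($z = 7 \left(- \frac{1}{5}\right) + 7 = - \frac{7}{5} + 7 = \frac{28}{5} \approx 5.6$)
$z h = \frac{28}{5} \cdot \frac{388}{33} = \frac{10864}{165}$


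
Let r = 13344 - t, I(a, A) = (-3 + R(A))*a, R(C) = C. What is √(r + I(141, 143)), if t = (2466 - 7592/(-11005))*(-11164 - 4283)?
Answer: √4618657047826770/11005 ≈ 6175.4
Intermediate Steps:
t = -419323057134/11005 (t = (2466 - 7592*(-1/11005))*(-15447) = (2466 + 7592/11005)*(-15447) = (27145922/11005)*(-15447) = -419323057134/11005 ≈ -3.8103e+7)
I(a, A) = a*(-3 + A) (I(a, A) = (-3 + A)*a = a*(-3 + A))
r = 419469907854/11005 (r = 13344 - 1*(-419323057134/11005) = 13344 + 419323057134/11005 = 419469907854/11005 ≈ 3.8116e+7)
√(r + I(141, 143)) = √(419469907854/11005 + 141*(-3 + 143)) = √(419469907854/11005 + 141*140) = √(419469907854/11005 + 19740) = √(419687146554/11005) = √4618657047826770/11005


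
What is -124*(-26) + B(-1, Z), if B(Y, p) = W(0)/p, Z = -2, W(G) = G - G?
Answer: 3224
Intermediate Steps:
W(G) = 0
B(Y, p) = 0 (B(Y, p) = 0/p = 0)
-124*(-26) + B(-1, Z) = -124*(-26) + 0 = 3224 + 0 = 3224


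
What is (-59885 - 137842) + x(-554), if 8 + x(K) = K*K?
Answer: 109181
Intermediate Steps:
x(K) = -8 + K**2 (x(K) = -8 + K*K = -8 + K**2)
(-59885 - 137842) + x(-554) = (-59885 - 137842) + (-8 + (-554)**2) = -197727 + (-8 + 306916) = -197727 + 306908 = 109181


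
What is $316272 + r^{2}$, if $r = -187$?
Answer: $351241$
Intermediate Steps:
$316272 + r^{2} = 316272 + \left(-187\right)^{2} = 316272 + 34969 = 351241$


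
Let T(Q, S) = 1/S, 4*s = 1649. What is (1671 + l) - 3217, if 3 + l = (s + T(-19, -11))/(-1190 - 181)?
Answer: -31153337/20108 ≈ -1549.3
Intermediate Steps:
s = 1649/4 (s = (¼)*1649 = 1649/4 ≈ 412.25)
l = -66369/20108 (l = -3 + (1649/4 + 1/(-11))/(-1190 - 181) = -3 + (1649/4 - 1/11)/(-1371) = -3 + (18135/44)*(-1/1371) = -3 - 6045/20108 = -66369/20108 ≈ -3.3006)
(1671 + l) - 3217 = (1671 - 66369/20108) - 3217 = 33534099/20108 - 3217 = -31153337/20108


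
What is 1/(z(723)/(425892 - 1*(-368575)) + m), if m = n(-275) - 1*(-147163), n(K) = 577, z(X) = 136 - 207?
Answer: 794467/117374554509 ≈ 6.7686e-6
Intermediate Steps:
z(X) = -71
m = 147740 (m = 577 - 1*(-147163) = 577 + 147163 = 147740)
1/(z(723)/(425892 - 1*(-368575)) + m) = 1/(-71/(425892 - 1*(-368575)) + 147740) = 1/(-71/(425892 + 368575) + 147740) = 1/(-71/794467 + 147740) = 1/(117374554509/794467) = 794467/117374554509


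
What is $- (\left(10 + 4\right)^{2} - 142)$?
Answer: $-54$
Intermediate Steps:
$- (\left(10 + 4\right)^{2} - 142) = - (14^{2} - 142) = - (196 - 142) = \left(-1\right) 54 = -54$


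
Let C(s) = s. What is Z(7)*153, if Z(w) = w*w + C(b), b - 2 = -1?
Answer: 7650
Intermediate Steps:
b = 1 (b = 2 - 1 = 1)
Z(w) = 1 + w² (Z(w) = w*w + 1 = w² + 1 = 1 + w²)
Z(7)*153 = (1 + 7²)*153 = (1 + 49)*153 = 50*153 = 7650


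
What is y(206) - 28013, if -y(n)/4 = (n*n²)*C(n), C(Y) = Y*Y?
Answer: -1483870843117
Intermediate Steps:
C(Y) = Y²
y(n) = -4*n⁵ (y(n) = -4*n*n²*n² = -4*n³*n² = -4*n⁵)
y(206) - 28013 = -4*206⁵ - 28013 = -4*370967703776 - 28013 = -1483870815104 - 28013 = -1483870843117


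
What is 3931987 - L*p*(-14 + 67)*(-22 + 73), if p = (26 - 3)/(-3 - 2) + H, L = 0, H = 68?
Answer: 3931987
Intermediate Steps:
p = 317/5 (p = (26 - 3)/(-3 - 2) + 68 = 23/(-5) + 68 = 23*(-⅕) + 68 = -23/5 + 68 = 317/5 ≈ 63.400)
3931987 - L*p*(-14 + 67)*(-22 + 73) = 3931987 - 0*(317/5)*(-14 + 67)*(-22 + 73) = 3931987 - 0*53*51 = 3931987 - 0*2703 = 3931987 - 1*0 = 3931987 + 0 = 3931987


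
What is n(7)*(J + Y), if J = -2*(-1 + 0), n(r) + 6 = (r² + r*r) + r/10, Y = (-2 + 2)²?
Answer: 927/5 ≈ 185.40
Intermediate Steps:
Y = 0 (Y = 0² = 0)
n(r) = -6 + 2*r² + r/10 (n(r) = -6 + ((r² + r*r) + r/10) = -6 + ((r² + r²) + r*(⅒)) = -6 + (2*r² + r/10) = -6 + 2*r² + r/10)
J = 2 (J = -2*(-1) = 2)
n(7)*(J + Y) = (-6 + 2*7² + (⅒)*7)*(2 + 0) = (-6 + 2*49 + 7/10)*2 = (-6 + 98 + 7/10)*2 = (927/10)*2 = 927/5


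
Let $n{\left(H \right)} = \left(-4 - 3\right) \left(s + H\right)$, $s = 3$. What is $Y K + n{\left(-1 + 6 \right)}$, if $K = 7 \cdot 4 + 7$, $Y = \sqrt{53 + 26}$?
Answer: $-56 + 35 \sqrt{79} \approx 255.09$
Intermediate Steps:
$Y = \sqrt{79} \approx 8.8882$
$n{\left(H \right)} = -21 - 7 H$ ($n{\left(H \right)} = \left(-4 - 3\right) \left(3 + H\right) = - 7 \left(3 + H\right) = -21 - 7 H$)
$K = 35$ ($K = 28 + 7 = 35$)
$Y K + n{\left(-1 + 6 \right)} = \sqrt{79} \cdot 35 - \left(21 + 7 \left(-1 + 6\right)\right) = 35 \sqrt{79} - 56 = -56 + 35 \sqrt{79}$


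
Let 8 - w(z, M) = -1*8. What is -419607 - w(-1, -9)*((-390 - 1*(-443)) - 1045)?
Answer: -403735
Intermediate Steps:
w(z, M) = 16 (w(z, M) = 8 - (-1)*8 = 8 - 1*(-8) = 8 + 8 = 16)
-419607 - w(-1, -9)*((-390 - 1*(-443)) - 1045) = -419607 - 16*((-390 - 1*(-443)) - 1045) = -419607 - 16*((-390 + 443) - 1045) = -419607 - 16*(53 - 1045) = -419607 - 16*(-992) = -419607 - 1*(-15872) = -419607 + 15872 = -403735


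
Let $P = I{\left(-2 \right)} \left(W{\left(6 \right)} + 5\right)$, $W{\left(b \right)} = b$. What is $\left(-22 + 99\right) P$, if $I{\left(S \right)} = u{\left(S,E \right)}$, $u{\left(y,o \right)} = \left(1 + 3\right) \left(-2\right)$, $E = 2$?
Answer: $-6776$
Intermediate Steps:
$u{\left(y,o \right)} = -8$ ($u{\left(y,o \right)} = 4 \left(-2\right) = -8$)
$I{\left(S \right)} = -8$
$P = -88$ ($P = - 8 \left(6 + 5\right) = \left(-8\right) 11 = -88$)
$\left(-22 + 99\right) P = \left(-22 + 99\right) \left(-88\right) = 77 \left(-88\right) = -6776$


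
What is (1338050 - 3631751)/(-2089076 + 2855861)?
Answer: -764567/255595 ≈ -2.9913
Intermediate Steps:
(1338050 - 3631751)/(-2089076 + 2855861) = -2293701/766785 = -2293701*1/766785 = -764567/255595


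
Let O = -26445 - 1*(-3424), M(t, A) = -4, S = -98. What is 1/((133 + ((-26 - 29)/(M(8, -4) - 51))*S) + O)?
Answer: -1/22986 ≈ -4.3505e-5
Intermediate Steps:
O = -23021 (O = -26445 + 3424 = -23021)
1/((133 + ((-26 - 29)/(M(8, -4) - 51))*S) + O) = 1/((133 + ((-26 - 29)/(-4 - 51))*(-98)) - 23021) = 1/((133 - 55/(-55)*(-98)) - 23021) = 1/((133 - 55*(-1/55)*(-98)) - 23021) = 1/((133 + 1*(-98)) - 23021) = 1/((133 - 98) - 23021) = 1/(35 - 23021) = 1/(-22986) = -1/22986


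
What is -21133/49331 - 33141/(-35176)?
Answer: 891504263/1735267256 ≈ 0.51376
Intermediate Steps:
-21133/49331 - 33141/(-35176) = -21133*1/49331 - 33141*(-1/35176) = -21133/49331 + 33141/35176 = 891504263/1735267256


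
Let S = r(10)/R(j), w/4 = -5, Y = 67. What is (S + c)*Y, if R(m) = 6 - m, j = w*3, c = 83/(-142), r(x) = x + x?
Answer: -88373/4686 ≈ -18.859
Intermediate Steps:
r(x) = 2*x
w = -20 (w = 4*(-5) = -20)
c = -83/142 (c = 83*(-1/142) = -83/142 ≈ -0.58451)
j = -60 (j = -20*3 = -60)
S = 10/33 (S = (2*10)/(6 - 1*(-60)) = 20/(6 + 60) = 20/66 = 20*(1/66) = 10/33 ≈ 0.30303)
(S + c)*Y = (10/33 - 83/142)*67 = -1319/4686*67 = -88373/4686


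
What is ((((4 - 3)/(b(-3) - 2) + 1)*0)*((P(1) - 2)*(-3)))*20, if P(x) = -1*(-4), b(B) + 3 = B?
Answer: 0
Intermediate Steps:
b(B) = -3 + B
P(x) = 4
((((4 - 3)/(b(-3) - 2) + 1)*0)*((P(1) - 2)*(-3)))*20 = ((((4 - 3)/((-3 - 3) - 2) + 1)*0)*((4 - 2)*(-3)))*20 = (((1/(-6 - 2) + 1)*0)*(2*(-3)))*20 = (((1/(-8) + 1)*0)*(-6))*20 = (((1*(-1/8) + 1)*0)*(-6))*20 = (((-1/8 + 1)*0)*(-6))*20 = (((7/8)*0)*(-6))*20 = (0*(-6))*20 = 0*20 = 0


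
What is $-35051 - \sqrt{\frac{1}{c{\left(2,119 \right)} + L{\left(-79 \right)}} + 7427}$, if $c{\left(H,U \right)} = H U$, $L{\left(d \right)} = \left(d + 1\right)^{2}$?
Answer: $-35051 - \frac{3 \sqrt{32982221710}}{6322} \approx -35137.0$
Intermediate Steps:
$L{\left(d \right)} = \left(1 + d\right)^{2}$
$-35051 - \sqrt{\frac{1}{c{\left(2,119 \right)} + L{\left(-79 \right)}} + 7427} = -35051 - \sqrt{\frac{1}{2 \cdot 119 + \left(1 - 79\right)^{2}} + 7427} = -35051 - \sqrt{\frac{1}{238 + \left(-78\right)^{2}} + 7427} = -35051 - \sqrt{\frac{1}{238 + 6084} + 7427} = -35051 - \sqrt{\frac{1}{6322} + 7427} = -35051 - \sqrt{\frac{46953495}{6322}} = -35051 - \frac{3 \sqrt{32982221710}}{6322}$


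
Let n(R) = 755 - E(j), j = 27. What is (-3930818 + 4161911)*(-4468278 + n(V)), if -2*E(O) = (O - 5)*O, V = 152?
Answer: -1032344658018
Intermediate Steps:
E(O) = -O*(-5 + O)/2 (E(O) = -(O - 5)*O/2 = -(-5 + O)*O/2 = -O*(-5 + O)/2)
n(R) = 1052 (n(R) = 755 - 27*(5 - 1*27)/2 = 755 - 27*(5 - 27)/2 = 755 - 27*(-22)/2 = 755 - 1*(-297) = 755 + 297 = 1052)
(-3930818 + 4161911)*(-4468278 + n(V)) = (-3930818 + 4161911)*(-4468278 + 1052) = 231093*(-4467226) = -1032344658018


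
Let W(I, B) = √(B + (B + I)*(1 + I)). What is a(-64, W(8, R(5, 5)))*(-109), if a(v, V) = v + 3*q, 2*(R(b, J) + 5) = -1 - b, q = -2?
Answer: 7630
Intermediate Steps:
R(b, J) = -11/2 - b/2 (R(b, J) = -5 + (-1 - b)/2 = -5 + (-½ - b/2) = -11/2 - b/2)
W(I, B) = √(B + (1 + I)*(B + I))
a(v, V) = -6 + v (a(v, V) = v + 3*(-2) = v - 6 = -6 + v)
a(-64, W(8, R(5, 5)))*(-109) = (-6 - 64)*(-109) = -70*(-109) = 7630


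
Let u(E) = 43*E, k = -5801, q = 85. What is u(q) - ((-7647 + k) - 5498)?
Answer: 22601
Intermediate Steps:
u(q) - ((-7647 + k) - 5498) = 43*85 - ((-7647 - 5801) - 5498) = 3655 - (-13448 - 5498) = 3655 - 1*(-18946) = 3655 + 18946 = 22601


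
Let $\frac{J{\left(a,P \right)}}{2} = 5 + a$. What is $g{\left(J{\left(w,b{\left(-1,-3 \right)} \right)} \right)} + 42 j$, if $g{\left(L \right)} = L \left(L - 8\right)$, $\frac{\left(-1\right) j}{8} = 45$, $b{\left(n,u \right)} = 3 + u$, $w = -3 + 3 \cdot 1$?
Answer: $-15100$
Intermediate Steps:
$w = 0$ ($w = -3 + 3 = 0$)
$J{\left(a,P \right)} = 10 + 2 a$ ($J{\left(a,P \right)} = 2 \left(5 + a\right) = 10 + 2 a$)
$j = -360$ ($j = \left(-8\right) 45 = -360$)
$g{\left(L \right)} = L \left(-8 + L\right)$
$g{\left(J{\left(w,b{\left(-1,-3 \right)} \right)} \right)} + 42 j = \left(10 + 2 \cdot 0\right) \left(-8 + \left(10 + 2 \cdot 0\right)\right) + 42 \left(-360\right) = \left(10 + 0\right) \left(-8 + \left(10 + 0\right)\right) - 15120 = 10 \left(-8 + 10\right) - 15120 = 10 \cdot 2 - 15120 = 20 - 15120 = -15100$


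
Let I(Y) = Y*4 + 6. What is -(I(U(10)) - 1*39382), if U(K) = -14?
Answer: 39432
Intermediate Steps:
I(Y) = 6 + 4*Y (I(Y) = 4*Y + 6 = 6 + 4*Y)
-(I(U(10)) - 1*39382) = -((6 + 4*(-14)) - 1*39382) = -((6 - 56) - 39382) = -(-50 - 39382) = -1*(-39432) = 39432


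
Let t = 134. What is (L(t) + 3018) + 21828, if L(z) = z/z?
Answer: 24847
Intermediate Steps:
L(z) = 1
(L(t) + 3018) + 21828 = (1 + 3018) + 21828 = 3019 + 21828 = 24847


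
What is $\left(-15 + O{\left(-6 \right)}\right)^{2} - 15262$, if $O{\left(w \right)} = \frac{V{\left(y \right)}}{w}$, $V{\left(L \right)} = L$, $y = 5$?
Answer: $- \frac{540407}{36} \approx -15011.0$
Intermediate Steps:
$O{\left(w \right)} = \frac{5}{w}$
$\left(-15 + O{\left(-6 \right)}\right)^{2} - 15262 = \left(-15 + \frac{5}{-6}\right)^{2} - 15262 = \left(-15 + 5 \left(- \frac{1}{6}\right)\right)^{2} - 15262 = \left(-15 - \frac{5}{6}\right)^{2} - 15262 = \left(- \frac{95}{6}\right)^{2} - 15262 = \frac{9025}{36} - 15262 = - \frac{540407}{36}$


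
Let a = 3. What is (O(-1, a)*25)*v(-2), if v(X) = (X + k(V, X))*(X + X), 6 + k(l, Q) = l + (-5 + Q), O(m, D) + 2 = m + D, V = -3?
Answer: 0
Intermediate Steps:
O(m, D) = -2 + D + m (O(m, D) = -2 + (m + D) = -2 + (D + m) = -2 + D + m)
k(l, Q) = -11 + Q + l (k(l, Q) = -6 + (l + (-5 + Q)) = -6 + (-5 + Q + l) = -11 + Q + l)
v(X) = 2*X*(-14 + 2*X) (v(X) = (X + (-11 + X - 3))*(X + X) = (X + (-14 + X))*(2*X) = (-14 + 2*X)*(2*X) = 2*X*(-14 + 2*X))
(O(-1, a)*25)*v(-2) = ((-2 + 3 - 1)*25)*(4*(-2)*(-7 - 2)) = (0*25)*(4*(-2)*(-9)) = 0*72 = 0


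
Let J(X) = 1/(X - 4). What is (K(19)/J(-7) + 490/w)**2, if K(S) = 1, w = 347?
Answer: 11068929/120409 ≈ 91.928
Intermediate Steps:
J(X) = 1/(-4 + X)
(K(19)/J(-7) + 490/w)**2 = (1/1/(-4 - 7) + 490/347)**2 = (1/1/(-11) + 490*(1/347))**2 = (1/(-1/11) + 490/347)**2 = (1*(-11) + 490/347)**2 = (-11 + 490/347)**2 = (-3327/347)**2 = 11068929/120409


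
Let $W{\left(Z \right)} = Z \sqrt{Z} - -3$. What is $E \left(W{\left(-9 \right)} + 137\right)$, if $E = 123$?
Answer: $17220 - 3321 i \approx 17220.0 - 3321.0 i$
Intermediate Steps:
$W{\left(Z \right)} = 3 + Z^{\frac{3}{2}}$ ($W{\left(Z \right)} = Z^{\frac{3}{2}} + 3 = 3 + Z^{\frac{3}{2}}$)
$E \left(W{\left(-9 \right)} + 137\right) = 123 \left(\left(3 + \left(-9\right)^{\frac{3}{2}}\right) + 137\right) = 123 \left(\left(3 - 27 i\right) + 137\right) = 123 \left(140 - 27 i\right) = 17220 - 3321 i$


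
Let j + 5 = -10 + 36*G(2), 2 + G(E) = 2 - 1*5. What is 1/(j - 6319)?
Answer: -1/6514 ≈ -0.00015352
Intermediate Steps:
G(E) = -5 (G(E) = -2 + (2 - 1*5) = -2 + (2 - 5) = -2 - 3 = -5)
j = -195 (j = -5 + (-10 + 36*(-5)) = -5 + (-10 - 180) = -5 - 190 = -195)
1/(j - 6319) = 1/(-195 - 6319) = 1/(-6514) = -1/6514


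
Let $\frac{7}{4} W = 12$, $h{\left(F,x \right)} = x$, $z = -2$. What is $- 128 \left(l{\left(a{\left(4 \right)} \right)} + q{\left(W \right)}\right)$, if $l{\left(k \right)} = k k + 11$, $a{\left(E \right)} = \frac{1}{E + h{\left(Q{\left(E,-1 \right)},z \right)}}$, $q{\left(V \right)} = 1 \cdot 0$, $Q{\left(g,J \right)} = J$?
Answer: $-1440$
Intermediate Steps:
$W = \frac{48}{7}$ ($W = \frac{4}{7} \cdot 12 = \frac{48}{7} \approx 6.8571$)
$q{\left(V \right)} = 0$
$a{\left(E \right)} = \frac{1}{-2 + E}$ ($a{\left(E \right)} = \frac{1}{E - 2} = \frac{1}{-2 + E}$)
$l{\left(k \right)} = 11 + k^{2}$ ($l{\left(k \right)} = k^{2} + 11 = 11 + k^{2}$)
$- 128 \left(l{\left(a{\left(4 \right)} \right)} + q{\left(W \right)}\right) = - 128 \left(\left(11 + \left(\frac{1}{-2 + 4}\right)^{2}\right) + 0\right) = - 128 \left(\left(11 + \left(\frac{1}{2}\right)^{2}\right) + 0\right) = - 128 \left(\left(11 + \frac{1}{4}\right) + 0\right) = - 128 \left(\frac{45}{4} + 0\right) = \left(-128\right) \frac{45}{4} = -1440$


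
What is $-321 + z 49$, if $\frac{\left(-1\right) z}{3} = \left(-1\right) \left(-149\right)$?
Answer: $-22224$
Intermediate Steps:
$z = -447$ ($z = - 3 \left(\left(-1\right) \left(-149\right)\right) = \left(-3\right) 149 = -447$)
$-321 + z 49 = -321 - 21903 = -22224$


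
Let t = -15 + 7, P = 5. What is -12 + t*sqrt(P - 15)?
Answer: -12 - 8*I*sqrt(10) ≈ -12.0 - 25.298*I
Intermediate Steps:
t = -8
-12 + t*sqrt(P - 15) = -12 - 8*sqrt(5 - 15) = -12 - 8*I*sqrt(10)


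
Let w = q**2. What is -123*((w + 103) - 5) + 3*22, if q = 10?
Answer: -24288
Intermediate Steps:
w = 100 (w = 10**2 = 100)
-123*((w + 103) - 5) + 3*22 = -123*((100 + 103) - 5) + 3*22 = -123*(203 - 5) + 66 = -123*198 + 66 = -24354 + 66 = -24288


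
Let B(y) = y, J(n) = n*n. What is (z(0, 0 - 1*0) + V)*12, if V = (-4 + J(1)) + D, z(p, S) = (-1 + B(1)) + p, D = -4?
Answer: -84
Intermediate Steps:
J(n) = n**2
z(p, S) = p (z(p, S) = (-1 + 1) + p = 0 + p = p)
V = -7 (V = (-4 + 1**2) - 4 = (-4 + 1) - 4 = -3 - 4 = -7)
(z(0, 0 - 1*0) + V)*12 = (0 - 7)*12 = -7*12 = -84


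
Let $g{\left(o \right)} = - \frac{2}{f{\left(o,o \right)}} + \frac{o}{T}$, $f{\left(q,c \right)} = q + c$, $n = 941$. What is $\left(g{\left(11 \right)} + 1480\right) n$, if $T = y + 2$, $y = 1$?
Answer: $\frac{46069478}{33} \approx 1.396 \cdot 10^{6}$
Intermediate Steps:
$f{\left(q,c \right)} = c + q$
$T = 3$ ($T = 1 + 2 = 3$)
$g{\left(o \right)} = - \frac{1}{o} + \frac{o}{3}$ ($g{\left(o \right)} = - \frac{2}{o + o} + \frac{o}{3} = - \frac{2}{2 o} + o \frac{1}{3} = - 2 \frac{1}{2 o} + \frac{o}{3} = - \frac{1}{o} + \frac{o}{3}$)
$\left(g{\left(11 \right)} + 1480\right) n = \left(\left(- \frac{1}{11} + \frac{1}{3} \cdot 11\right) + 1480\right) 941 = \left(\left(\left(-1\right) \frac{1}{11} + \frac{11}{3}\right) + 1480\right) 941 = \left(\left(- \frac{1}{11} + \frac{11}{3}\right) + 1480\right) 941 = \left(\frac{118}{33} + 1480\right) 941 = \frac{48958}{33} \cdot 941 = \frac{46069478}{33}$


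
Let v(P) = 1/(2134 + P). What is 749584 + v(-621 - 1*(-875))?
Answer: 1790006593/2388 ≈ 7.4958e+5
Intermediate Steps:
749584 + v(-621 - 1*(-875)) = 749584 + 1/(2134 + (-621 - 1*(-875))) = 749584 + 1/(2134 + (-621 + 875)) = 749584 + 1/(2134 + 254) = 749584 + 1/2388 = 1790006593/2388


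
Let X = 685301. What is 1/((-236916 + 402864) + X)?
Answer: 1/851249 ≈ 1.1747e-6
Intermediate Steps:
1/((-236916 + 402864) + X) = 1/((-236916 + 402864) + 685301) = 1/(165948 + 685301) = 1/851249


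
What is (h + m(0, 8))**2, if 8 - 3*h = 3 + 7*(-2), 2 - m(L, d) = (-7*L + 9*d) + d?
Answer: 46225/9 ≈ 5136.1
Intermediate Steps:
m(L, d) = 2 - 10*d + 7*L (m(L, d) = 2 - ((-7*L + 9*d) + d) = 2 - (-7*L + 10*d) = 2 + (-10*d + 7*L) = 2 - 10*d + 7*L)
h = 19/3 (h = 8/3 - (3 + 7*(-2))/3 = 8/3 - (3 - 14)/3 = 8/3 - 1/3*(-11) = 8/3 + 11/3 = 19/3 ≈ 6.3333)
(h + m(0, 8))**2 = (19/3 + (2 - 10*8 + 7*0))**2 = (19/3 + (2 - 80 + 0))**2 = (19/3 - 78)**2 = (-215/3)**2 = 46225/9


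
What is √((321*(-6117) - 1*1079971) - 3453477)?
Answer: I*√6497005 ≈ 2548.9*I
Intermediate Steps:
√((321*(-6117) - 1*1079971) - 3453477) = √((-1963557 - 1079971) - 3453477) = √(-3043528 - 3453477) = √(-6497005) = I*√6497005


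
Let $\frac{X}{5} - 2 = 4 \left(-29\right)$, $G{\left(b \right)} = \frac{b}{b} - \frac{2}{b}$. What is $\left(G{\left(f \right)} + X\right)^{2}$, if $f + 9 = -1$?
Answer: $\frac{8088336}{25} \approx 3.2353 \cdot 10^{5}$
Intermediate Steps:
$f = -10$ ($f = -9 - 1 = -10$)
$G{\left(b \right)} = 1 - \frac{2}{b}$
$X = -570$ ($X = 10 + 5 \cdot 4 \left(-29\right) = 10 + 5 \left(-116\right) = 10 - 580 = -570$)
$\left(G{\left(f \right)} + X\right)^{2} = \left(\frac{-2 - 10}{-10} - 570\right)^{2} = \left(\left(- \frac{1}{10}\right) \left(-12\right) - 570\right)^{2} = \left(\frac{6}{5} - 570\right)^{2} = \left(- \frac{2844}{5}\right)^{2} = \frac{8088336}{25}$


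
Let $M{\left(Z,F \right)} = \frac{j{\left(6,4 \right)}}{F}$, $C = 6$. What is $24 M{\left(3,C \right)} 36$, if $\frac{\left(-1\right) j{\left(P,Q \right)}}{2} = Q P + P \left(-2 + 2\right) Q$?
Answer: $-6912$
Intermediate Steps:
$j{\left(P,Q \right)} = - 2 P Q$ ($j{\left(P,Q \right)} = - 2 \left(Q P + P \left(-2 + 2\right) Q\right) = - 2 \left(P Q + P 0 Q\right) = - 2 \left(P Q + 0 Q\right) = - 2 \left(P Q + 0\right) = - 2 P Q$)
$M{\left(Z,F \right)} = - \frac{48}{F}$ ($M{\left(Z,F \right)} = \frac{\left(-2\right) 6 \cdot 4}{F} = - \frac{48}{F}$)
$24 M{\left(3,C \right)} 36 = 24 \left(- \frac{48}{6}\right) 36 = 24 \left(\left(-48\right) \frac{1}{6}\right) 36 = 24 \left(-8\right) 36 = \left(-192\right) 36 = -6912$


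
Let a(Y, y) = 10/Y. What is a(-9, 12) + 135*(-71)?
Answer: -86275/9 ≈ -9586.1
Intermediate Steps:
a(-9, 12) + 135*(-71) = 10/(-9) + 135*(-71) = 10*(-⅑) - 9585 = -10/9 - 9585 = -86275/9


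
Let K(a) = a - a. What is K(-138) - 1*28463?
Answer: -28463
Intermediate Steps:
K(a) = 0
K(-138) - 1*28463 = 0 - 1*28463 = 0 - 28463 = -28463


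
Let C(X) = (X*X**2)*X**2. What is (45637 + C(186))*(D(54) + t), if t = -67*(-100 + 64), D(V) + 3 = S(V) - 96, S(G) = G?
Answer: 526942306465371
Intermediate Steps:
D(V) = -99 + V (D(V) = -3 + (V - 96) = -3 + (-96 + V) = -99 + V)
C(X) = X**5 (C(X) = X**3*X**2 = X**5)
t = 2412 (t = -67*(-36) = 2412)
(45637 + C(186))*(D(54) + t) = (45637 + 186**5)*((-99 + 54) + 2412) = (45637 + 222620278176)*(-45 + 2412) = 222620323813*2367 = 526942306465371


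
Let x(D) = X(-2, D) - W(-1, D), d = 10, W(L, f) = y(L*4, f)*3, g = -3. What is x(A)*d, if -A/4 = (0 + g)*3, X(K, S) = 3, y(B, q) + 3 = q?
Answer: -960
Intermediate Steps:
y(B, q) = -3 + q
W(L, f) = -9 + 3*f (W(L, f) = (-3 + f)*3 = -9 + 3*f)
A = 36 (A = -4*(0 - 3)*3 = -(-12)*3 = -4*(-9) = 36)
x(D) = 12 - 3*D (x(D) = 3 - (-9 + 3*D) = 3 + (9 - 3*D) = 12 - 3*D)
x(A)*d = (12 - 3*36)*10 = (12 - 108)*10 = -96*10 = -960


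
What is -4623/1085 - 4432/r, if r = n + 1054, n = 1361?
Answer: -65197/10695 ≈ -6.0960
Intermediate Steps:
r = 2415 (r = 1361 + 1054 = 2415)
-4623/1085 - 4432/r = -4623/1085 - 4432/2415 = -65197/10695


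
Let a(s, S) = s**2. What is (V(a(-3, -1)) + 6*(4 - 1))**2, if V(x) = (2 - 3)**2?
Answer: 361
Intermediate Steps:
V(x) = 1 (V(x) = (-1)**2 = 1)
(V(a(-3, -1)) + 6*(4 - 1))**2 = (1 + 6*(4 - 1))**2 = (1 + 6*3)**2 = (1 + 18)**2 = 19**2 = 361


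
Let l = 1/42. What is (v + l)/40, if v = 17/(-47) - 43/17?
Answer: -96221/1342320 ≈ -0.071683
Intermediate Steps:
l = 1/42 ≈ 0.023810
v = -2310/799 (v = 17*(-1/47) - 43*1/17 = -17/47 - 43/17 = -2310/799 ≈ -2.8911)
(v + l)/40 = (-2310/799 + 1/42)/40 = (1/40)*(-96221/33558) = -96221/1342320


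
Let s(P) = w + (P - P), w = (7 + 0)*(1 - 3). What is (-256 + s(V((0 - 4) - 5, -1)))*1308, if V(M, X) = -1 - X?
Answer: -353160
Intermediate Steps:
w = -14 (w = 7*(-2) = -14)
s(P) = -14 (s(P) = -14 + (P - P) = -14 + 0 = -14)
(-256 + s(V((0 - 4) - 5, -1)))*1308 = (-256 - 14)*1308 = -270*1308 = -353160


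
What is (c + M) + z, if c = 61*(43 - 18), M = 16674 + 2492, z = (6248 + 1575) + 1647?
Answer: 30161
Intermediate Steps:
z = 9470 (z = 7823 + 1647 = 9470)
M = 19166
c = 1525 (c = 61*25 = 1525)
(c + M) + z = (1525 + 19166) + 9470 = 20691 + 9470 = 30161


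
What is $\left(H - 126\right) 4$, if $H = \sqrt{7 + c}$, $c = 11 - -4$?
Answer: $-504 + 4 \sqrt{22} \approx -485.24$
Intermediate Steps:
$c = 15$ ($c = 11 + 4 = 15$)
$H = \sqrt{22}$ ($H = \sqrt{7 + 15} = \sqrt{22} \approx 4.6904$)
$\left(H - 126\right) 4 = \left(\sqrt{22} - 126\right) 4 = \left(-126 + \sqrt{22}\right) 4 = -504 + 4 \sqrt{22}$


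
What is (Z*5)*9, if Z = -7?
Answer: -315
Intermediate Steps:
(Z*5)*9 = -7*5*9 = -35*9 = -315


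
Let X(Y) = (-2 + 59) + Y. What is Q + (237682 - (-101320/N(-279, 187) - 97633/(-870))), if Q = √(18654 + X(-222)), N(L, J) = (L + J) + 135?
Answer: 8975633801/37410 + √18489 ≈ 2.4006e+5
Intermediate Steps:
N(L, J) = 135 + J + L (N(L, J) = (J + L) + 135 = 135 + J + L)
X(Y) = 57 + Y
Q = √18489 (Q = √(18654 + (57 - 222)) = √(18654 - 165) = √18489 ≈ 135.97)
Q + (237682 - (-101320/N(-279, 187) - 97633/(-870))) = √18489 + (237682 - (-101320/(135 + 187 - 279) - 97633/(-870))) = √18489 + (237682 - (-101320/43 - 97633*(-1/870))) = √18489 + (237682 - (-101320*1/43 + 97633/870)) = √18489 + (237682 - (-101320/43 + 97633/870)) = √18489 + (237682 - 1*(-83950181/37410)) = √18489 + (237682 + 83950181/37410) = √18489 + 8975633801/37410 = 8975633801/37410 + √18489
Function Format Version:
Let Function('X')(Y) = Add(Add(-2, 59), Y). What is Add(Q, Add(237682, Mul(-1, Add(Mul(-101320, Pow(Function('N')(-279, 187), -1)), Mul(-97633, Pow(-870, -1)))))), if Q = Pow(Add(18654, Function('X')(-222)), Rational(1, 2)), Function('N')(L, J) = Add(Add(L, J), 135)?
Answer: Add(Rational(8975633801, 37410), Pow(18489, Rational(1, 2))) ≈ 2.4006e+5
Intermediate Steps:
Function('N')(L, J) = Add(135, J, L) (Function('N')(L, J) = Add(Add(J, L), 135) = Add(135, J, L))
Function('X')(Y) = Add(57, Y)
Q = Pow(18489, Rational(1, 2)) (Q = Pow(Add(18654, Add(57, -222)), Rational(1, 2)) = Pow(Add(18654, -165), Rational(1, 2)) = Pow(18489, Rational(1, 2)) ≈ 135.97)
Add(Q, Add(237682, Mul(-1, Add(Mul(-101320, Pow(Function('N')(-279, 187), -1)), Mul(-97633, Pow(-870, -1)))))) = Add(Pow(18489, Rational(1, 2)), Add(237682, Mul(-1, Add(Mul(-101320, Pow(Add(135, 187, -279), -1)), Mul(-97633, Pow(-870, -1)))))) = Add(Pow(18489, Rational(1, 2)), Add(237682, Mul(-1, Add(Mul(-101320, Pow(43, -1)), Mul(-97633, Rational(-1, 870)))))) = Add(Pow(18489, Rational(1, 2)), Add(237682, Mul(-1, Add(Mul(-101320, Rational(1, 43)), Rational(97633, 870))))) = Add(Pow(18489, Rational(1, 2)), Add(237682, Mul(-1, Add(Rational(-101320, 43), Rational(97633, 870))))) = Add(Pow(18489, Rational(1, 2)), Add(237682, Mul(-1, Rational(-83950181, 37410)))) = Add(Pow(18489, Rational(1, 2)), Add(237682, Rational(83950181, 37410))) = Add(Pow(18489, Rational(1, 2)), Rational(8975633801, 37410)) = Add(Rational(8975633801, 37410), Pow(18489, Rational(1, 2)))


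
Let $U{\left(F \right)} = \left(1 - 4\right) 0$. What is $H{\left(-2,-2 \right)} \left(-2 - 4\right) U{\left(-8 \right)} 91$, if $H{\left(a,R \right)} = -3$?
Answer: $0$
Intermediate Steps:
$U{\left(F \right)} = 0$ ($U{\left(F \right)} = \left(-3\right) 0 = 0$)
$H{\left(-2,-2 \right)} \left(-2 - 4\right) U{\left(-8 \right)} 91 = - 3 \left(-2 - 4\right) 0 \cdot 91 = \left(-3\right) \left(-6\right) 0 \cdot 91 = 18 \cdot 0 \cdot 91 = 0 \cdot 91 = 0$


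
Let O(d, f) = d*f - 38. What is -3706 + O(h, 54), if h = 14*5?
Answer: 36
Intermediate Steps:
h = 70
O(d, f) = -38 + d*f
-3706 + O(h, 54) = -3706 + (-38 + 70*54) = -3706 + (-38 + 3780) = -3706 + 3742 = 36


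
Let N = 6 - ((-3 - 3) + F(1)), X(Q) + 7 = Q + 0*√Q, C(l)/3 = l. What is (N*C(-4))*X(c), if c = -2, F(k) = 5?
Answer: 756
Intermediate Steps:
C(l) = 3*l
X(Q) = -7 + Q (X(Q) = -7 + (Q + 0*√Q) = -7 + (Q + 0) = -7 + Q)
N = 7 (N = 6 - ((-3 - 3) + 5) = 6 - (-6 + 5) = 6 - 1*(-1) = 6 + 1 = 7)
(N*C(-4))*X(c) = (7*(3*(-4)))*(-7 - 2) = (7*(-12))*(-9) = -84*(-9) = 756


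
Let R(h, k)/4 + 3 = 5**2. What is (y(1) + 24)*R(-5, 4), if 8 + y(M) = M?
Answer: 1496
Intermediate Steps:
y(M) = -8 + M
R(h, k) = 88 (R(h, k) = -12 + 4*5**2 = -12 + 4*25 = -12 + 100 = 88)
(y(1) + 24)*R(-5, 4) = ((-8 + 1) + 24)*88 = (-7 + 24)*88 = 17*88 = 1496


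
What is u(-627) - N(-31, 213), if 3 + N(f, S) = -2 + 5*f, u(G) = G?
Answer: -467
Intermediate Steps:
N(f, S) = -5 + 5*f (N(f, S) = -3 + (-2 + 5*f) = -5 + 5*f)
u(-627) - N(-31, 213) = -627 - (-5 + 5*(-31)) = -627 - (-5 - 155) = -627 - 1*(-160) = -627 + 160 = -467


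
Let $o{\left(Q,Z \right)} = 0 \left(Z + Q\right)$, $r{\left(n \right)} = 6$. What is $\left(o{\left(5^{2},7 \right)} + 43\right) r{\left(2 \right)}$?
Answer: $258$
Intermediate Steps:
$o{\left(Q,Z \right)} = 0$ ($o{\left(Q,Z \right)} = 0 \left(Q + Z\right) = 0$)
$\left(o{\left(5^{2},7 \right)} + 43\right) r{\left(2 \right)} = \left(0 + 43\right) 6 = 43 \cdot 6 = 258$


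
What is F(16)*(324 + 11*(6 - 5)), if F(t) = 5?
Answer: 1675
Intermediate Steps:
F(16)*(324 + 11*(6 - 5)) = 5*(324 + 11*(6 - 5)) = 5*(324 + 11*1) = 5*(324 + 11) = 5*335 = 1675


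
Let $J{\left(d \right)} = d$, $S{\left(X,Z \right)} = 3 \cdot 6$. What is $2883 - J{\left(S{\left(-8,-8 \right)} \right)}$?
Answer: $2865$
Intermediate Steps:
$S{\left(X,Z \right)} = 18$
$2883 - J{\left(S{\left(-8,-8 \right)} \right)} = 2883 - 18 = 2865$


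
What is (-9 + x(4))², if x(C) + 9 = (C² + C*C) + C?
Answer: 324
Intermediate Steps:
x(C) = -9 + C + 2*C² (x(C) = -9 + ((C² + C*C) + C) = -9 + ((C² + C²) + C) = -9 + (2*C² + C) = -9 + (C + 2*C²) = -9 + C + 2*C²)
(-9 + x(4))² = (-9 + (-9 + 4 + 2*4²))² = (-9 + (-9 + 4 + 2*16))² = (-9 + (-9 + 4 + 32))² = (-9 + 27)² = 18² = 324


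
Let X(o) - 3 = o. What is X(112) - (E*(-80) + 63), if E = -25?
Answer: -1948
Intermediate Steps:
X(o) = 3 + o
X(112) - (E*(-80) + 63) = (3 + 112) - (-25*(-80) + 63) = 115 - (2000 + 63) = 115 - 1*2063 = 115 - 2063 = -1948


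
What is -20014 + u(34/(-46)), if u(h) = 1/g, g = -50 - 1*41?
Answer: -1821275/91 ≈ -20014.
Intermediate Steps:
g = -91 (g = -50 - 41 = -91)
u(h) = -1/91 (u(h) = 1/(-91) = -1/91)
-20014 + u(34/(-46)) = -20014 - 1/91 = -1821275/91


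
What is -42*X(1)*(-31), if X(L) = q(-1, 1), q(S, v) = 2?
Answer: 2604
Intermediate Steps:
X(L) = 2
-42*X(1)*(-31) = -42*2*(-31) = -84*(-31) = 2604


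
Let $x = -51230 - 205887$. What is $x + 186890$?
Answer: $-70227$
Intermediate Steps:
$x = -257117$ ($x = -51230 - 205887 = -257117$)
$x + 186890 = -257117 + 186890 = -70227$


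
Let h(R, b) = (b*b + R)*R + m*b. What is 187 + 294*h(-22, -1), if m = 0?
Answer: 136015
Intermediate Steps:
h(R, b) = R*(R + b²) (h(R, b) = (b*b + R)*R + 0*b = (b² + R)*R + 0 = (R + b²)*R + 0 = R*(R + b²) + 0 = R*(R + b²))
187 + 294*h(-22, -1) = 187 + 294*(-22*(-22 + (-1)²)) = 187 + 294*(-22*(-22 + 1)) = 187 + 294*(-22*(-21)) = 187 + 294*462 = 187 + 135828 = 136015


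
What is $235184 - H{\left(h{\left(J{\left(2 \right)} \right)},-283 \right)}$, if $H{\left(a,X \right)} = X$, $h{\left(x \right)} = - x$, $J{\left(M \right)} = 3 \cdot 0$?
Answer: $235467$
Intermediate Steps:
$J{\left(M \right)} = 0$
$235184 - H{\left(h{\left(J{\left(2 \right)} \right)},-283 \right)} = 235184 - -283 = 235184 + 283 = 235467$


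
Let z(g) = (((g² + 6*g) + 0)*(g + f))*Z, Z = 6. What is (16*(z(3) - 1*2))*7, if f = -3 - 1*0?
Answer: -224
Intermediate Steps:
f = -3 (f = -3 + 0 = -3)
z(g) = 6*(-3 + g)*(g² + 6*g) (z(g) = (((g² + 6*g) + 0)*(g - 3))*6 = ((g² + 6*g)*(-3 + g))*6 = ((-3 + g)*(g² + 6*g))*6 = 6*(-3 + g)*(g² + 6*g))
(16*(z(3) - 1*2))*7 = (16*(6*3*(-18 + 3² + 3*3) - 1*2))*7 = (16*(6*3*(-18 + 9 + 9) - 2))*7 = (16*(6*3*0 - 2))*7 = (16*(0 - 2))*7 = (16*(-2))*7 = -32*7 = -224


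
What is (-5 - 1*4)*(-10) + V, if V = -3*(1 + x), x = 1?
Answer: 84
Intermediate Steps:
V = -6 (V = -3*(1 + 1) = -3*2 = -6)
(-5 - 1*4)*(-10) + V = (-5 - 1*4)*(-10) - 6 = (-5 - 4)*(-10) - 6 = -9*(-10) - 6 = 90 - 6 = 84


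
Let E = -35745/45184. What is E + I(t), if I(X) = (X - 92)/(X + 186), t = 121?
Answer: -9663379/13871488 ≈ -0.69664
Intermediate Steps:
I(X) = (-92 + X)/(186 + X)
E = -35745/45184 (E = -35745*1/45184 = -35745/45184 ≈ -0.79110)
E + I(t) = -35745/45184 + (-92 + 121)/(186 + 121) = -35745/45184 + 29/307 = -9663379/13871488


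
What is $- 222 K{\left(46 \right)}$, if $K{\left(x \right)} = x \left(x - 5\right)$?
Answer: $-418692$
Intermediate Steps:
$K{\left(x \right)} = x \left(-5 + x\right)$
$- 222 K{\left(46 \right)} = - 222 \cdot 46 \left(-5 + 46\right) = - 222 \cdot 46 \cdot 41 = \left(-222\right) 1886 = -418692$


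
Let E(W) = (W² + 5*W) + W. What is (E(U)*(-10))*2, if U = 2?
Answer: -320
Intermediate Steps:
E(W) = W² + 6*W
(E(U)*(-10))*2 = ((2*(6 + 2))*(-10))*2 = ((2*8)*(-10))*2 = (16*(-10))*2 = -160*2 = -320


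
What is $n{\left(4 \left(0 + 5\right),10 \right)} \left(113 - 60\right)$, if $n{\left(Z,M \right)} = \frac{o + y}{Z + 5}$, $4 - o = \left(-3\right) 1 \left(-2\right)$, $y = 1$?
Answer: $- \frac{53}{25} \approx -2.12$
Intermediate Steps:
$o = -2$ ($o = 4 - \left(-3\right) 1 \left(-2\right) = 4 - \left(-3\right) \left(-2\right) = 4 - 6 = -2$)
$n{\left(Z,M \right)} = - \frac{1}{5 + Z}$ ($n{\left(Z,M \right)} = \frac{-2 + 1}{Z + 5} = - \frac{1}{5 + Z}$)
$n{\left(4 \left(0 + 5\right),10 \right)} \left(113 - 60\right) = - \frac{1}{5 + 4 \left(0 + 5\right)} \left(113 - 60\right) = - \frac{1}{5 + 4 \cdot 5} \cdot 53 = - \frac{1}{5 + 20} \cdot 53 = - \frac{1}{25} \cdot 53 = \left(-1\right) \frac{1}{25} \cdot 53 = \left(- \frac{1}{25}\right) 53 = - \frac{53}{25}$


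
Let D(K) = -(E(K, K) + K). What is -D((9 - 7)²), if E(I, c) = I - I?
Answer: 4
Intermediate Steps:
E(I, c) = 0
D(K) = -K (D(K) = -(0 + K) = -K)
-D((9 - 7)²) = -(-1)*(9 - 7)² = -(-1)*2² = -(-1)*4 = -1*(-4) = 4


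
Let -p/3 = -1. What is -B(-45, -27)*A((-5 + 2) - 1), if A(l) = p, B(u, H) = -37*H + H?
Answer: -2916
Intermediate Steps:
p = 3 (p = -3*(-1) = 3)
B(u, H) = -36*H
A(l) = 3
-B(-45, -27)*A((-5 + 2) - 1) = -(-36*(-27))*3 = -972*3 = -1*2916 = -2916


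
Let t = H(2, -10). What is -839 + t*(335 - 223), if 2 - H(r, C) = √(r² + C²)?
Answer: -615 - 224*√26 ≈ -1757.2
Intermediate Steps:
H(r, C) = 2 - √(C² + r²) (H(r, C) = 2 - √(r² + C²) = 2 - √(C² + r²))
t = 2 - 2*√26 (t = 2 - √((-10)² + 2²) = 2 - √(100 + 4) = 2 - √104 = 2 - 2*√26 ≈ -8.1980)
-839 + t*(335 - 223) = -839 + (2 - 2*√26)*(335 - 223) = -839 + (2 - 2*√26)*112 = -839 + (224 - 224*√26) = -615 - 224*√26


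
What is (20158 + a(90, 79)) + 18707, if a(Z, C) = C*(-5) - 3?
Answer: 38467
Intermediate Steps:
a(Z, C) = -3 - 5*C (a(Z, C) = -5*C - 3 = -3 - 5*C)
(20158 + a(90, 79)) + 18707 = (20158 + (-3 - 5*79)) + 18707 = (20158 + (-3 - 395)) + 18707 = (20158 - 398) + 18707 = 19760 + 18707 = 38467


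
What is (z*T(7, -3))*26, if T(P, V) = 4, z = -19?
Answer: -1976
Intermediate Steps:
(z*T(7, -3))*26 = -19*4*26 = -76*26 = -1976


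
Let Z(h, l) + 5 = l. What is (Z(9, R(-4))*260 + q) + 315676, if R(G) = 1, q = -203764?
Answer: 110872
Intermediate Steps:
Z(h, l) = -5 + l
(Z(9, R(-4))*260 + q) + 315676 = ((-5 + 1)*260 - 203764) + 315676 = (-4*260 - 203764) + 315676 = (-1040 - 203764) + 315676 = -204804 + 315676 = 110872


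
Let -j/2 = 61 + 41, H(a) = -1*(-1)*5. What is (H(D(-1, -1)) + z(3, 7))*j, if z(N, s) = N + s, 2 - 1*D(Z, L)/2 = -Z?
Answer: -3060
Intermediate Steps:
D(Z, L) = 4 + 2*Z (D(Z, L) = 4 - (-2)*Z = 4 + 2*Z)
H(a) = 5 (H(a) = 1*5 = 5)
j = -204 (j = -2*(61 + 41) = -2*102 = -204)
(H(D(-1, -1)) + z(3, 7))*j = (5 + (3 + 7))*(-204) = (5 + 10)*(-204) = 15*(-204) = -3060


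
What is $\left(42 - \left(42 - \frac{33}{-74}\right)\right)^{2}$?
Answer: $\frac{1089}{5476} \approx 0.19887$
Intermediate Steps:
$\left(42 - \left(42 - \frac{33}{-74}\right)\right)^{2} = \left(42 - \left(42 - - \frac{33}{74}\right)\right)^{2} = \left(42 - \frac{3141}{74}\right)^{2} = \left(- \frac{33}{74}\right)^{2} = \frac{1089}{5476}$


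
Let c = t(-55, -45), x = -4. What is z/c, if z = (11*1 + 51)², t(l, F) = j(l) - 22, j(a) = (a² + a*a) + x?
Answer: 961/1506 ≈ 0.63811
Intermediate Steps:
j(a) = -4 + 2*a² (j(a) = (a² + a*a) - 4 = (a² + a²) - 4 = 2*a² - 4 = -4 + 2*a²)
t(l, F) = -26 + 2*l² (t(l, F) = (-4 + 2*l²) - 22 = -26 + 2*l²)
c = 6024 (c = -26 + 2*(-55)² = -26 + 2*3025 = -26 + 6050 = 6024)
z = 3844 (z = (11 + 51)² = 62² = 3844)
z/c = 3844/6024 = 3844*(1/6024) = 961/1506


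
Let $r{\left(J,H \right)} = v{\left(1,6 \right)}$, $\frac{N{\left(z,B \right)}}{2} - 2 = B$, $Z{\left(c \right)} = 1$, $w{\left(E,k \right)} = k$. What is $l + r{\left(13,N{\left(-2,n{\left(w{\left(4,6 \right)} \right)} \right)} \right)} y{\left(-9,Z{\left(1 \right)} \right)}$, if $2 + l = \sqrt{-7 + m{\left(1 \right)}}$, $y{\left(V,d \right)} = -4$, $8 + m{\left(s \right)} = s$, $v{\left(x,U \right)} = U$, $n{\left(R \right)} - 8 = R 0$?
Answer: $-26 + i \sqrt{14} \approx -26.0 + 3.7417 i$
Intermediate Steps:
$n{\left(R \right)} = 8$ ($n{\left(R \right)} = 8 + R 0 = 8 + 0 = 8$)
$m{\left(s \right)} = -8 + s$
$N{\left(z,B \right)} = 4 + 2 B$
$l = -2 + i \sqrt{14}$ ($l = -2 + \sqrt{-7 + \left(-8 + 1\right)} = -2 + \sqrt{-7 - 7} = -2 + \sqrt{-14} = -2 + i \sqrt{14} \approx -2.0 + 3.7417 i$)
$r{\left(J,H \right)} = 6$
$l + r{\left(13,N{\left(-2,n{\left(w{\left(4,6 \right)} \right)} \right)} \right)} y{\left(-9,Z{\left(1 \right)} \right)} = \left(-2 + i \sqrt{14}\right) + 6 \left(-4\right) = \left(-2 + i \sqrt{14}\right) - 24 = -26 + i \sqrt{14}$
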